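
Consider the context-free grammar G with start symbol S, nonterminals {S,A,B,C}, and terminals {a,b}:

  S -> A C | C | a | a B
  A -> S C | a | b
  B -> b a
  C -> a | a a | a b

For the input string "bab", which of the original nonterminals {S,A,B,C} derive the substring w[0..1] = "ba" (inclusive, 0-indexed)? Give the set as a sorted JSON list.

CNF form of G:
  S -> A C | T1 B | T1 T0 | T1 T1 | a
  A -> S C | a | b
  B -> T0 T1
  C -> T1 T0 | T1 T1 | a
  T0 -> b
  T1 -> a

Fill CYK table bottom-up, restricted to cells inside w[0..1]:
  [0..0]={A,T0}  "b"  orig:{A}
  [1..1]={A,C,S,T1}  "a"  orig:{A,C,S}
  [0..1]={B,S}  "ba"

Original NTs in T[0,1] deriving "ba": ["B", "S"]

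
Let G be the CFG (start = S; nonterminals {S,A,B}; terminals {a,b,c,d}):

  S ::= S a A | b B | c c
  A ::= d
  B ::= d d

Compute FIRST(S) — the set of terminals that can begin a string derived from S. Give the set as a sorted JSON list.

FIRST iteration:
iter 1:
  A via A→d: +{d}
  B via B→d d: +{d}
  S via S→b B: +{b}
  S via S→c c: +{c}
  FIRST[S]={b,c}  FIRST[A]={d}  FIRST[B]={d}
iter 2: — fixpoint
  FIRST[S]={b,c}  FIRST[A]={d}  FIRST[B]={d}

FIRST(S) = ["b", "c"]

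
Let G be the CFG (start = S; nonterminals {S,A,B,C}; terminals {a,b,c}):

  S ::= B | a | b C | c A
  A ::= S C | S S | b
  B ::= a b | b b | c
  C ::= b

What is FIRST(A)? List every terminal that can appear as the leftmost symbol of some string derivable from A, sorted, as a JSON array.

FIRST sets, iterate to fixpoint:
[1]
  A via A→b: +{b}
  B via B→a b: +{a}
  B via B→b b: +{b}
  B via B→c: +{c}
  C via C→b: +{b}
  S via S→B: +{a,b,c}
  S: {a,b,c}  A: {b}  B: {a,b,c}  C: {b}
[2]
  A via A→S C: +{a,c}
  S: {a,b,c}  A: {a,b,c}  B: {a,b,c}  C: {b}
[3] — fixpoint
  S: {a,b,c}  A: {a,b,c}  B: {a,b,c}  C: {b}

FIRST(A) = ["a", "b", "c"]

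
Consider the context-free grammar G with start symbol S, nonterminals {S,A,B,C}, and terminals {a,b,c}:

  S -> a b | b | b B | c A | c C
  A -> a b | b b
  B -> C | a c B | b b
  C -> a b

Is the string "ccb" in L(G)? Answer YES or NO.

CNF form of G:
  S -> T0 T1 | T1 B | T2 A | T2 C | b
  A -> T0 T1 | T1 T1
  B -> T0 T1 | T0 X3 | T1 T1
  C -> T0 T1
  T0 -> a
  T1 -> b
  T2 -> c
  X3 -> T2 B

Fill CYK table bottom-up:
  cell(0,0) c: {T2}  orig:{}
  cell(1,1) c: {T2}  orig:{}
  cell(2,2) b: {S,T1}  orig:{S}
  cell(0,1) cc: ∅
  cell(1,2) cb: ∅
  cell(0,2) ccb: ∅

S ∉ T[0,2] ⇒ NO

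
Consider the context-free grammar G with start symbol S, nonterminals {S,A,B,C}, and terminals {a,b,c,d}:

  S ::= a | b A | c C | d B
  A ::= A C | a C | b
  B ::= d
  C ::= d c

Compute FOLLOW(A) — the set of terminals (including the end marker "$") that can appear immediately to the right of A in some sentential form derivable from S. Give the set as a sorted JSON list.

FIRST iteration:
round 1:
  A via A→a C: +{a}
  A via A→b: +{b}
  B via B→d: +{d}
  C via C→d c: +{d}
  S via S→a: +{a}
  S via S→b A: +{b}
  S via S→c C: +{c}
  S via S→d B: +{d}
  FIRST(S)={a,b,c,d}  FIRST(A)={a,b}  FIRST(B)={d}  FIRST(C)={d}
round 2: — fixpoint
  FIRST(S)={a,b,c,d}  FIRST(A)={a,b}  FIRST(B)={d}  FIRST(C)={d}

FOLLOW iteration:
FOLLOW(S) := {$}
iter 1:
  A→A C: FOLLOW(A) ⊇ FIRST(C) = {d}; new: +{d}
  A→A C: FOLLOW(C) ⊇ FOLLOW(A) ⊇ {d}; new: +{d}
  S→b A: FOLLOW(A) ⊇ FOLLOW(S) ⊇ {$}; new: +{$}
  S→c C: FOLLOW(C) ⊇ FOLLOW(S) ⊇ {$}; new: +{$}
  S→d B: FOLLOW(B) ⊇ FOLLOW(S) ⊇ {$}; new: +{$}
  S: {$}  A: {$,d}  B: {$}  C: {$,d}
iter 2: — fixpoint
  S: {$}  A: {$,d}  B: {$}  C: {$,d}

FOLLOW(A) = ["$", "d"]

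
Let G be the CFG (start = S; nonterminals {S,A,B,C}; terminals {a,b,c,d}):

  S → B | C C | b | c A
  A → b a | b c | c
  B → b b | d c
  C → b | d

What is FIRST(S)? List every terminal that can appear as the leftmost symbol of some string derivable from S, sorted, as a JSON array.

FIRST sets, iterate to fixpoint:
pass 1:
  A via A→b a: +{b}
  A via A→c: +{c}
  B via B→b b: +{b}
  B via B→d c: +{d}
  C via C→b: +{b}
  C via C→d: +{d}
  S via S→B: +{b,d}
  S via S→c A: +{c}
  FIRST[S]={b,c,d}  FIRST[A]={b,c}  FIRST[B]={b,d}  FIRST[C]={b,d}
pass 2: — fixpoint
  FIRST[S]={b,c,d}  FIRST[A]={b,c}  FIRST[B]={b,d}  FIRST[C]={b,d}

FIRST(S) = ["b", "c", "d"]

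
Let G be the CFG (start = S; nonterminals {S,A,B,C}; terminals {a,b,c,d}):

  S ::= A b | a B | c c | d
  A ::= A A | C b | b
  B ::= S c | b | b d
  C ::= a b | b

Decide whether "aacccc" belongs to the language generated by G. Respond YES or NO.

CNF form of G:
  S -> A T0 | T1 T1 | T3 B | d
  A -> A A | C T0 | b
  B -> S T1 | T0 T2 | b
  C -> T3 T0 | b
  T0 -> b
  T1 -> c
  T2 -> d
  T3 -> a

CYK table (by increasing span):
  T[0,0] 'a' = {T3}  orig:{}
  T[1,1] 'a' = {T3}  orig:{}
  T[2,2] 'c' = {T1}  orig:{}
  T[3,3] 'c' = {T1}  orig:{}
  T[4,4] 'c' = {T1}  orig:{}
  T[5,5] 'c' = {T1}  orig:{}
  T[0,1] 'aa' = ∅
  T[1,2] 'ac' = ∅
  T[2,3] 'cc' = {S}
  T[3,4] 'cc' = {S}
  T[4,5] 'cc' = {S}
  T[0,2] 'aac' = ∅
  T[1,3] 'acc' = ∅
  T[2,4] 'ccc' = {B}
  T[3,5] 'ccc' = {B}
  T[0,3] 'aacc' = ∅
  T[1,4] 'accc' = {S}
  T[2,5] 'cccc' = ∅
  T[0,4] 'aaccc' = ∅
  T[1,5] 'acccc' = {B}
  T[0,5] 'aacccc' = {S}

S ∈ T[0,5] ⇒ YES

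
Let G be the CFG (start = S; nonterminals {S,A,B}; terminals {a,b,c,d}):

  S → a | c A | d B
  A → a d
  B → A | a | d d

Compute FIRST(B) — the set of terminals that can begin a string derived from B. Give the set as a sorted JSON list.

FIRST sets, iterate to fixpoint:
[1]
  A via A→a d: +{a}
  B via B→A: +{a}
  B via B→d d: +{d}
  S via S→a: +{a}
  S via S→c A: +{c}
  S via S→d B: +{d}
  FIRST[S]={a,c,d}  FIRST[A]={a}  FIRST[B]={a,d}
[2] done
  FIRST[S]={a,c,d}  FIRST[A]={a}  FIRST[B]={a,d}

FIRST(B) = ["a", "d"]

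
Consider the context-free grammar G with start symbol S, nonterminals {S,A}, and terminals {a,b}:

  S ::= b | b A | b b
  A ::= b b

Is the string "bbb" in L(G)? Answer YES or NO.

Convert to CNF:
  S -> T0 A | T0 T0 | b
  A -> T0 T0
  T0 -> b

Fill CYK table bottom-up:
  T[0,0] 'b' = {S,T0}  orig:{S}
  T[1,1] 'b' = {S,T0}  orig:{S}
  T[2,2] 'b' = {S,T0}  orig:{S}
  T[0,1] 'bb' = {A,S}
  T[1,2] 'bb' = {A,S}
  T[0,2] 'bbb' = {S}

S ∈ T[0,2] ⇒ YES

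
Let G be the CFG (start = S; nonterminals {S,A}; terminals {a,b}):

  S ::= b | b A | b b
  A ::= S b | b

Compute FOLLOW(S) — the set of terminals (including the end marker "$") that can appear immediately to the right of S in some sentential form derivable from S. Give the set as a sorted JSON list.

FIRST sets, iterate to fixpoint:
pass 1:
  A via A→b: +{b}
  S via S→b: +{b}
  S: {b}  A: {b}
pass 2: (stable)
  S: {b}  A: {b}

FOLLOW sets:
initialize: $ ∈ FOLLOW(S)
[1]
  A→S b: FOLLOW(S) ⊇ FIRST(b) = {b}; new: +{b}
  S→b A: FOLLOW(A) ⊇ FOLLOW(S) ⊇ {$,b}; new: +{$,b}
  S: {$,b}  A: {$,b}
[2] (stable)
  S: {$,b}  A: {$,b}

FOLLOW(S) = ["$", "b"]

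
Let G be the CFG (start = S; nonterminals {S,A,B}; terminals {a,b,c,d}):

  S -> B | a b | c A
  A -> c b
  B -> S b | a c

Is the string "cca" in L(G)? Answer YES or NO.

Convert to CNF:
  S -> S T1 | T0 A | T2 T0 | T2 T1
  A -> T0 T1
  B -> S T1 | T2 T0
  T0 -> c
  T1 -> b
  T2 -> a

CYK fill:
  cell(0,0) c: {T0}  orig:{}
  cell(1,1) c: {T0}  orig:{}
  cell(2,2) a: {T2}  orig:{}
  cell(0,1) cc: ∅
  cell(1,2) ca: ∅
  cell(0,2) cca: ∅

S ∉ T[0,2] ⇒ NO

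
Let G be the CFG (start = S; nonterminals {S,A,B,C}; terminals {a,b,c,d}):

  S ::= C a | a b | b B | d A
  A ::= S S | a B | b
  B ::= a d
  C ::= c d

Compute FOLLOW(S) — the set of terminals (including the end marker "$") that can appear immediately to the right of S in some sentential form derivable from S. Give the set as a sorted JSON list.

Compute FIRST by fixpoint:
iter 1:
  A via A→a B: +{a}
  A via A→b: +{b}
  B via B→a d: +{a}
  C via C→c d: +{c}
  S via S→C a: +{c}
  S via S→a b: +{a}
  S via S→b B: +{b}
  S via S→d A: +{d}
  FIRST[S]={a,b,c,d}  FIRST[A]={a,b}  FIRST[B]={a}  FIRST[C]={c}
iter 2:
  A via A→S S: +{c,d}
  FIRST[S]={a,b,c,d}  FIRST[A]={a,b,c,d}  FIRST[B]={a}  FIRST[C]={c}
iter 3: (stable)
  FIRST[S]={a,b,c,d}  FIRST[A]={a,b,c,d}  FIRST[B]={a}  FIRST[C]={c}

Compute FOLLOW by fixpoint:
FOLLOW(S) := {$}
[1]
  A→S S: FOLLOW(S) ⊇ FIRST(S) = {a,b,c,d}; new: +{a,b,c,d}
  S→C a: FOLLOW(C) ⊇ FIRST(a) = {a}; new: +{a}
  S→b B: FOLLOW(B) ⊇ FOLLOW(S) ⊇ {$,a,b,c,d}; new: +{$,a,b,c,d}
  S→d A: FOLLOW(A) ⊇ FOLLOW(S) ⊇ {$,a,b,c,d}; new: +{$,a,b,c,d}
  S: {$,a,b,c,d}  A: {$,a,b,c,d}  B: {$,a,b,c,d}  C: {a}
[2] (no change)
  S: {$,a,b,c,d}  A: {$,a,b,c,d}  B: {$,a,b,c,d}  C: {a}

FOLLOW(S) = ["$", "a", "b", "c", "d"]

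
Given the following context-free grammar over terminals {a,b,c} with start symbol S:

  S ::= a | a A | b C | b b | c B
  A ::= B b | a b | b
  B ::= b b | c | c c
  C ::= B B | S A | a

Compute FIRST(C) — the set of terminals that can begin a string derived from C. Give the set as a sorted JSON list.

Compute FIRST by fixpoint:
round 1:
  A via A→a b: +{a}
  A via A→b: +{b}
  B via B→b b: +{b}
  B via B→c: +{c}
  C via C→B B: +{b,c}
  C via C→a: +{a}
  S via S→a: +{a}
  S via S→b C: +{b}
  S via S→c B: +{c}
  FIRST(S)={a,b,c}  FIRST(A)={a,b}  FIRST(B)={b,c}  FIRST(C)={a,b,c}
round 2:
  A via A→B b: +{c}
  FIRST(S)={a,b,c}  FIRST(A)={a,b,c}  FIRST(B)={b,c}  FIRST(C)={a,b,c}
round 3: done
  FIRST(S)={a,b,c}  FIRST(A)={a,b,c}  FIRST(B)={b,c}  FIRST(C)={a,b,c}

FIRST(C) = ["a", "b", "c"]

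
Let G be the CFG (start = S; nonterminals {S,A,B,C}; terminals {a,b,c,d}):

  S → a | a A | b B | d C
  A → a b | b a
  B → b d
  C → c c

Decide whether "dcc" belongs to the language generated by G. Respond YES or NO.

Convert to CNF:
  S -> T0 A | T1 B | T2 C | a
  A -> T0 T1 | T1 T0
  B -> T1 T2
  C -> T3 T3
  T0 -> a
  T1 -> b
  T2 -> d
  T3 -> c

CYK table (by increasing span):
  [0..0]={T2}  "d"  orig:{}
  [1..1]={T3}  "c"  orig:{}
  [2..2]={T3}  "c"  orig:{}
  [0..1]=∅  "dc"
  [1..2]={C}  "cc"
  [0..2]={S}  "dcc"

S ∈ T[0,2] ⇒ YES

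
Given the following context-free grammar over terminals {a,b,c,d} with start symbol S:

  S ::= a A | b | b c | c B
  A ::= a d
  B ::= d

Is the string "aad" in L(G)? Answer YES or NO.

CNF form of G:
  S -> T0 A | T2 T3 | T3 B | b
  A -> T0 T1
  B -> d
  T0 -> a
  T1 -> d
  T2 -> b
  T3 -> c

CYK table (by increasing span):
  cell(0,0) a: {T0}  orig:{}
  cell(1,1) a: {T0}  orig:{}
  cell(2,2) d: {B,T1}  orig:{B}
  cell(0,1) aa: ∅
  cell(1,2) ad: {A}
  cell(0,2) aad: {S}

S ∈ T[0,2] ⇒ YES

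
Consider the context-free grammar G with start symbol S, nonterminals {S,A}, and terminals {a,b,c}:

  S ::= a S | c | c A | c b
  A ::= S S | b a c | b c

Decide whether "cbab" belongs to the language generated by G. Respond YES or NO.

CNF form of G:
  S -> T1 S | T2 A | T2 T0 | c
  A -> S S | T0 T2 | T0 X3
  T0 -> b
  T1 -> a
  T2 -> c
  X3 -> T1 T2

Fill CYK table bottom-up:
  [0..0]={S,T2}  "c"  orig:{S}
  [1..1]={T0}  "b"  orig:{}
  [2..2]={T1}  "a"  orig:{}
  [3..3]={T0}  "b"  orig:{}
  [0..1]={S}  "cb"
  [1..2]=∅  "ba"
  [2..3]=∅  "ab"
  [0..2]=∅  "cba"
  [1..3]=∅  "bab"
  [0..3]=∅  "cbab"

S ∉ T[0,3] ⇒ NO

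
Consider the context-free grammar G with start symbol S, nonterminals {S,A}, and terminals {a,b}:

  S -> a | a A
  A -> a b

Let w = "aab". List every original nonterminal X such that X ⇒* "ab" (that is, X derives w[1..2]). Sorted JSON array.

CNF form of G:
  S -> T0 A | a
  A -> T0 T1
  T0 -> a
  T1 -> b

CYK fill — only the sub-triangle for w[1..2]:
  [1..1]={S,T0}  "a"  orig:{S}
  [2..2]={T1}  "b"  orig:{}
  [1..2]={A}  "ab"

Original NTs in T[1,2] deriving "ab": ["A"]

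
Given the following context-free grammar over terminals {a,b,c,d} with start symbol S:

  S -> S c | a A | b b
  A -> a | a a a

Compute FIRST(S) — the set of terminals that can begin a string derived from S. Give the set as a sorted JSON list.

Compute FIRST by fixpoint:
[1]
  A via A→a: +{a}
  S via S→a A: +{a}
  S via S→b b: +{b}
  FIRST(S)={a,b}  FIRST(A)={a}
[2] done
  FIRST(S)={a,b}  FIRST(A)={a}

FIRST(S) = ["a", "b"]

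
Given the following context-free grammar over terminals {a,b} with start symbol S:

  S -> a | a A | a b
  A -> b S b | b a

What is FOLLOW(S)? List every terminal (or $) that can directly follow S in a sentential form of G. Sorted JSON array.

FIRST sets, iterate to fixpoint:
pass 1:
  A via A→b S b: +{b}
  S via S→a: +{a}
  FIRST(S)={a}  FIRST(A)={b}
pass 2: (no change)
  FIRST(S)={a}  FIRST(A)={b}

FOLLOW sets:
seed FOLLOW(S) with $
round 1:
  A→b S b: FOLLOW(S) ⊇ FIRST(b) = {b}; new: +{b}
  S→a A: FOLLOW(A) ⊇ FOLLOW(S) ⊇ {$,b}; new: +{$,b}
  FOLLOW[S]={$,b}  FOLLOW[A]={$,b}
round 2: — fixpoint
  FOLLOW[S]={$,b}  FOLLOW[A]={$,b}

FOLLOW(S) = ["$", "b"]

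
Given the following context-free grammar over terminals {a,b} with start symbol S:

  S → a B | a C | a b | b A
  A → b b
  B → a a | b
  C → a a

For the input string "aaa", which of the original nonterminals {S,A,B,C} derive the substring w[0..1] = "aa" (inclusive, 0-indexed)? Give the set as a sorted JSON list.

CNF form of G:
  S -> T0 A | T1 B | T1 C | T1 T0
  A -> T0 T0
  B -> T1 T1 | b
  C -> T1 T1
  T0 -> b
  T1 -> a

Fill CYK table bottom-up (cells [i..j] with 0 ≤ i ≤ j ≤ 1 only):
  [0..0]={T1}  "a"  orig:{}
  [1..1]={T1}  "a"  orig:{}
  [0..1]={B,C}  "aa"

Original NTs in T[0,1] deriving "aa": ["B", "C"]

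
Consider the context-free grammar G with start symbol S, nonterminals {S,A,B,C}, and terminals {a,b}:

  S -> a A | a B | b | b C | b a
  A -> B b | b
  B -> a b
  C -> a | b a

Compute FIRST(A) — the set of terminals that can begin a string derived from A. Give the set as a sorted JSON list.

FIRST sets, iterate to fixpoint:
round 1:
  A via A→b: +{b}
  B via B→a b: +{a}
  C via C→a: +{a}
  C via C→b a: +{b}
  S via S→a A: +{a}
  S via S→b: +{b}
  FIRST[S]={a,b}  FIRST[A]={b}  FIRST[B]={a}  FIRST[C]={a,b}
round 2:
  A via A→B b: +{a}
  FIRST[S]={a,b}  FIRST[A]={a,b}  FIRST[B]={a}  FIRST[C]={a,b}
round 3: (no change)
  FIRST[S]={a,b}  FIRST[A]={a,b}  FIRST[B]={a}  FIRST[C]={a,b}

FIRST(A) = ["a", "b"]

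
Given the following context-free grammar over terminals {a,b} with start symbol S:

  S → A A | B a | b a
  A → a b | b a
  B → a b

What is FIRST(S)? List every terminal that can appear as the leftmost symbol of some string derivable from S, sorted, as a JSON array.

FIRST sets, iterate to fixpoint:
[1]
  A via A→a b: +{a}
  A via A→b a: +{b}
  B via B→a b: +{a}
  S via S→A A: +{a,b}
  FIRST(S)={a,b}  FIRST(A)={a,b}  FIRST(B)={a}
[2] done
  FIRST(S)={a,b}  FIRST(A)={a,b}  FIRST(B)={a}

FIRST(S) = ["a", "b"]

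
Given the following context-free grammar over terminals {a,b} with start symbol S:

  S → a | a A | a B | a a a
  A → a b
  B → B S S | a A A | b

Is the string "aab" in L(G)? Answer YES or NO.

Convert to CNF:
  S -> T0 A | T0 B | T0 X4 | a
  A -> T0 T1
  B -> B X2 | T0 X3 | b
  T0 -> a
  T1 -> b
  X2 -> S S
  X3 -> A A
  X4 -> T0 T0

CYK table (by increasing span):
  [0..0]={S,T0}  "a"  orig:{S}
  [1..1]={S,T0}  "a"  orig:{S}
  [2..2]={B,T1}  "b"  orig:{B}
  [0..1]={X2,X4}  "aa"  orig:{}
  [1..2]={A,S}  "ab"
  [0..2]={S,X2}  "aab"  orig:{S}

S ∈ T[0,2] ⇒ YES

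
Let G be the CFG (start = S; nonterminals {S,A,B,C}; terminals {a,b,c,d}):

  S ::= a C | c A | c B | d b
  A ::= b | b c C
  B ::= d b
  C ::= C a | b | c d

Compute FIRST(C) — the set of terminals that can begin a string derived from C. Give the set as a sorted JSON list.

FIRST sets, iterate to fixpoint:
[1]
  A via A→b: +{b}
  B via B→d b: +{d}
  C via C→b: +{b}
  C via C→c d: +{c}
  S via S→a C: +{a}
  S via S→c A: +{c}
  S via S→d b: +{d}
  FIRST[S]={a,c,d}  FIRST[A]={b}  FIRST[B]={d}  FIRST[C]={b,c}
[2] (no change)
  FIRST[S]={a,c,d}  FIRST[A]={b}  FIRST[B]={d}  FIRST[C]={b,c}

FIRST(C) = ["b", "c"]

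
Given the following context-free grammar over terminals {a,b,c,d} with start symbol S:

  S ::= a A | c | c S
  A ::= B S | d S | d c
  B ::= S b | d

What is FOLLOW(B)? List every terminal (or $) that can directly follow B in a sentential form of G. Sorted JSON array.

Compute FIRST by fixpoint:
pass 1:
  A via A→d S: +{d}
  B via B→d: +{d}
  S via S→a A: +{a}
  S via S→c: +{c}
  FIRST(S)={a,c}  FIRST(A)={d}  FIRST(B)={d}
pass 2:
  B via B→S b: +{a,c}
  FIRST(S)={a,c}  FIRST(A)={d}  FIRST(B)={a,c,d}
pass 3:
  A via A→B S: +{a,c}
  FIRST(S)={a,c}  FIRST(A)={a,c,d}  FIRST(B)={a,c,d}
pass 4: (stable)
  FIRST(S)={a,c}  FIRST(A)={a,c,d}  FIRST(B)={a,c,d}

Compute FOLLOW by fixpoint:
initialize: $ ∈ FOLLOW(S)
round 1:
  A→B S: FOLLOW(B) ⊇ FIRST(S) = {a,c}; new: +{a,c}
  B→S b: FOLLOW(S) ⊇ FIRST(b) = {b}; new: +{b}
  S→a A: FOLLOW(A) ⊇ FOLLOW(S) ⊇ {$,b}; new: +{$,b}
  S: {$,b}  A: {$,b}  B: {a,c}
round 2: (stable)
  S: {$,b}  A: {$,b}  B: {a,c}

FOLLOW(B) = ["a", "c"]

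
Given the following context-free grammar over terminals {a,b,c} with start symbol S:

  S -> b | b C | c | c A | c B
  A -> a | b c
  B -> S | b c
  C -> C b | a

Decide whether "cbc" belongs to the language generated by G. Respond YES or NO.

CNF form of G:
  S -> T0 C | T1 A | T1 B | b | c
  A -> T0 T1 | a
  B -> T0 C | T0 T1 | T1 A | T1 B | b | c
  C -> C T0 | a
  T0 -> b
  T1 -> c

Fill CYK table bottom-up:
  [0..0]={B,S,T1}  "c"  orig:{B,S}
  [1..1]={B,S,T0}  "b"  orig:{B,S}
  [2..2]={B,S,T1}  "c"  orig:{B,S}
  [0..1]={B,S}  "cb"
  [1..2]={A,B}  "bc"
  [0..2]={B,S}  "cbc"

S ∈ T[0,2] ⇒ YES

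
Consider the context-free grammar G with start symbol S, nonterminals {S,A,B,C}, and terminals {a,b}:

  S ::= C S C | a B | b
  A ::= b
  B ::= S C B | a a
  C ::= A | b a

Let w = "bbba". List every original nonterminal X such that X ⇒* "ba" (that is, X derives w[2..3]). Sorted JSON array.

Convert to CNF:
  S -> C X3 | T0 B | b
  A -> b
  B -> S X2 | T0 T0
  C -> T1 T0 | b
  T0 -> a
  T1 -> b
  X2 -> C B
  X3 -> S C

CYK fill — only the sub-triangle for w[2..3]:
  [2..2]={A,C,S,T1}  "b"  orig:{A,C,S}
  [3..3]={T0}  "a"  orig:{}
  [2..3]={C}  "ba"

Original NTs in T[2,3] deriving "ba": ["C"]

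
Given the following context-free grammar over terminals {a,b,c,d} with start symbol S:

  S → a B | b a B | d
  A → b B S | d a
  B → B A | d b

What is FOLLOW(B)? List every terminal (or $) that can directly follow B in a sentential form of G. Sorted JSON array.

FIRST sets, iterate to fixpoint:
pass 1:
  A via A→b B S: +{b}
  A via A→d a: +{d}
  B via B→d b: +{d}
  S via S→a B: +{a}
  S via S→b a B: +{b}
  S via S→d: +{d}
  FIRST(S)={a,b,d}  FIRST(A)={b,d}  FIRST(B)={d}
pass 2: done
  FIRST(S)={a,b,d}  FIRST(A)={b,d}  FIRST(B)={d}

FOLLOW sets:
FOLLOW(S) := {$}
[1]
  A→b B S: FOLLOW(B) ⊇ FIRST(S) = {a,b,d}; new: +{a,b,d}
  B→B A: FOLLOW(A) ⊇ FOLLOW(B) ⊇ {a,b,d}; new: +{a,b,d}
  S→a B: FOLLOW(B) ⊇ FOLLOW(S) ⊇ {$}; new: +{$}
  FOLLOW[S]={$}  FOLLOW[A]={a,b,d}  FOLLOW[B]={$,a,b,d}
[2]
  A→b B S: FOLLOW(S) ⊇ FOLLOW(A) ⊇ {a,b,d}; new: +{a,b,d}
  B→B A: FOLLOW(A) ⊇ FOLLOW(B) ⊇ {$,a,b,d}; new: +{$}
  FOLLOW[S]={$,a,b,d}  FOLLOW[A]={$,a,b,d}  FOLLOW[B]={$,a,b,d}
[3] (no change)
  FOLLOW[S]={$,a,b,d}  FOLLOW[A]={$,a,b,d}  FOLLOW[B]={$,a,b,d}

FOLLOW(B) = ["$", "a", "b", "d"]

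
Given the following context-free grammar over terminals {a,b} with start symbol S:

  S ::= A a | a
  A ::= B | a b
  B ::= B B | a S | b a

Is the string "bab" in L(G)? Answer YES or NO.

Convert to CNF:
  S -> A T0 | a
  A -> B B | T0 S | T0 T1 | T1 T0
  B -> B B | T0 S | T1 T0
  T0 -> a
  T1 -> b

CYK fill:
  [0..0]={T1}  "b"  orig:{}
  [1..1]={S,T0}  "a"  orig:{S}
  [2..2]={T1}  "b"  orig:{}
  [0..1]={A,B}  "ba"
  [1..2]={A}  "ab"
  [0..2]=∅  "bab"

S ∉ T[0,2] ⇒ NO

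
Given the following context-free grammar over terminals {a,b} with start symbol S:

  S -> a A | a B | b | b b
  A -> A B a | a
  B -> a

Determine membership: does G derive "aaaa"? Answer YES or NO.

Convert to CNF:
  S -> T0 A | T0 B | T1 T1 | b
  A -> A X2 | a
  B -> a
  T0 -> a
  T1 -> b
  X2 -> B T0

CYK fill:
  T[0,0] 'a' = {A,B,T0}  orig:{A,B}
  T[1,1] 'a' = {A,B,T0}  orig:{A,B}
  T[2,2] 'a' = {A,B,T0}  orig:{A,B}
  T[3,3] 'a' = {A,B,T0}  orig:{A,B}
  T[0,1] 'aa' = {S,X2}  orig:{S}
  T[1,2] 'aa' = {S,X2}  orig:{S}
  T[2,3] 'aa' = {S,X2}  orig:{S}
  T[0,2] 'aaa' = {A}
  T[1,3] 'aaa' = {A}
  T[0,3] 'aaaa' = {S}

S ∈ T[0,3] ⇒ YES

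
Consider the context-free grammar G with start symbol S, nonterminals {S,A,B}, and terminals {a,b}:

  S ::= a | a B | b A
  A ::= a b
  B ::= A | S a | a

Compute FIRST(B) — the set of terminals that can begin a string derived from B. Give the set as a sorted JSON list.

Compute FIRST by fixpoint:
round 1:
  A via A→a b: +{a}
  B via B→A: +{a}
  S via S→a: +{a}
  S via S→b A: +{b}
  FIRST(S)={a,b}  FIRST(A)={a}  FIRST(B)={a}
round 2:
  B via B→S a: +{b}
  FIRST(S)={a,b}  FIRST(A)={a}  FIRST(B)={a,b}
round 3: (stable)
  FIRST(S)={a,b}  FIRST(A)={a}  FIRST(B)={a,b}

FIRST(B) = ["a", "b"]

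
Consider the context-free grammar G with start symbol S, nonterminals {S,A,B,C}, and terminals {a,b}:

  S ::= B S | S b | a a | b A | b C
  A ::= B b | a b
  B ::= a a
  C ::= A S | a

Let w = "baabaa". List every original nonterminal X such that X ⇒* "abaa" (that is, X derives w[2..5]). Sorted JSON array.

CNF form of G:
  S -> B S | S T0 | T0 A | T0 C | T1 T1
  A -> B T0 | T1 T0
  B -> T1 T1
  C -> A S | a
  T0 -> b
  T1 -> a

CYK fill (cells [i..j] with 2 ≤ i ≤ j ≤ 5 only):
  [2..2]={C,T1}  "a"  orig:{C}
  [3..3]={T0}  "b"  orig:{}
  [4..4]={C,T1}  "a"  orig:{C}
  [5..5]={C,T1}  "a"  orig:{C}
  [2..3]={A}  "ab"
  [3..4]={S}  "ba"
  [4..5]={B,S}  "aa"
  [2..4]=∅  "aba"
  [3..5]=∅  "baa"
  [2..5]={C}  "abaa"

Original NTs in T[2,5] deriving "abaa": ["C"]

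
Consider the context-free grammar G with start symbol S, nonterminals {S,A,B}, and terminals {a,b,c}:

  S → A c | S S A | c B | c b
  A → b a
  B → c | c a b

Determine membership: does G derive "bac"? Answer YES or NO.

CNF form of G:
  S -> A T2 | S X4 | T2 B | T2 T0
  A -> T0 T1
  B -> T2 X3 | c
  T0 -> b
  T1 -> a
  T2 -> c
  X3 -> T1 T0
  X4 -> S A

CYK fill:
  [0..0]={T0}  "b"  orig:{}
  [1..1]={T1}  "a"  orig:{}
  [2..2]={B,T2}  "c"  orig:{B}
  [0..1]={A}  "ba"
  [1..2]=∅  "ac"
  [0..2]={S}  "bac"

S ∈ T[0,2] ⇒ YES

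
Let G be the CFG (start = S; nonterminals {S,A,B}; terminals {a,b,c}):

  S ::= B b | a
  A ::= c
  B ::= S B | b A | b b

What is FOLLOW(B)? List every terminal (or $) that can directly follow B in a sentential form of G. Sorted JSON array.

Compute FIRST by fixpoint:
round 1:
  A via A→c: +{c}
  B via B→b A: +{b}
  S via S→B b: +{b}
  S via S→a: +{a}
  FIRST[S]={a,b}  FIRST[A]={c}  FIRST[B]={b}
round 2:
  B via B→S B: +{a}
  FIRST[S]={a,b}  FIRST[A]={c}  FIRST[B]={a,b}
round 3: done
  FIRST[S]={a,b}  FIRST[A]={c}  FIRST[B]={a,b}

FOLLOW iteration:
FOLLOW(S) := {$}
pass 1:
  B→S B: FOLLOW(S) ⊇ FIRST(B) = {a,b}; new: +{a,b}
  S→B b: FOLLOW(B) ⊇ FIRST(b) = {b}; new: +{b}
  FOLLOW[S]={$,a,b}  FOLLOW[A]={}  FOLLOW[B]={b}
pass 2:
  B→b A: FOLLOW(A) ⊇ FOLLOW(B) ⊇ {b}; new: +{b}
  FOLLOW[S]={$,a,b}  FOLLOW[A]={b}  FOLLOW[B]={b}
pass 3: — fixpoint
  FOLLOW[S]={$,a,b}  FOLLOW[A]={b}  FOLLOW[B]={b}

FOLLOW(B) = ["b"]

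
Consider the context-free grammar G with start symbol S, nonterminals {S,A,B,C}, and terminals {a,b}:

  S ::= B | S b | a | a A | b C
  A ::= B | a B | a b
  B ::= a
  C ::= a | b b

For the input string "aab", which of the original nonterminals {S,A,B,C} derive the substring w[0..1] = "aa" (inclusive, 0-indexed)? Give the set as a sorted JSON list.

Convert to CNF:
  S -> S T1 | T0 A | T1 C | a
  A -> T0 B | T0 T1 | a
  B -> a
  C -> T1 T1 | a
  T0 -> a
  T1 -> b

CYK table (by increasing span) (cells [i..j] with 0 ≤ i ≤ j ≤ 1 only):
  cell(0,0) a: {A,B,C,S,T0}  orig:{A,B,C,S}
  cell(1,1) a: {A,B,C,S,T0}  orig:{A,B,C,S}
  cell(0,1) aa: {A,S}

Original NTs in T[0,1] deriving "aa": ["A", "S"]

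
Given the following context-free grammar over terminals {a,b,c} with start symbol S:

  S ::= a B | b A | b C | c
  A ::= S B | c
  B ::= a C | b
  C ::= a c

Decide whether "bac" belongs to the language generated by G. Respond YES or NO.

CNF form of G:
  S -> T0 B | T2 A | T2 C | c
  A -> S B | c
  B -> T0 C | b
  C -> T0 T1
  T0 -> a
  T1 -> c
  T2 -> b

CYK table (by increasing span):
  T[0,0] 'b' = {B,T2}  orig:{B}
  T[1,1] 'a' = {T0}  orig:{}
  T[2,2] 'c' = {A,S,T1}  orig:{A,S}
  T[0,1] 'ba' = ∅
  T[1,2] 'ac' = {C}
  T[0,2] 'bac' = {S}

S ∈ T[0,2] ⇒ YES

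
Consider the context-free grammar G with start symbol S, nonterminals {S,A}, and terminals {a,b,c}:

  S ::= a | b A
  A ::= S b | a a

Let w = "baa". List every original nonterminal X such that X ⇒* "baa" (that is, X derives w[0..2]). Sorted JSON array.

CNF form of G:
  S -> T0 A | a
  A -> S T0 | T1 T1
  T0 -> b
  T1 -> a

CYK table (by increasing span) — only the sub-triangle for w[0..2]:
  cell(0,0) b: {T0}  orig:{}
  cell(1,1) a: {S,T1}  orig:{S}
  cell(2,2) a: {S,T1}  orig:{S}
  cell(0,1) ba: ∅
  cell(1,2) aa: {A}
  cell(0,2) baa: {S}

Original NTs in T[0,2] deriving "baa": ["S"]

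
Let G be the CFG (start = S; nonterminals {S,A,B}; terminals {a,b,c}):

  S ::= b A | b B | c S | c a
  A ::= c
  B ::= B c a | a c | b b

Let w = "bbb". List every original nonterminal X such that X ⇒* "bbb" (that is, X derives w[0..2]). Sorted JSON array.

Convert to CNF:
  S -> T0 S | T0 T1 | T2 A | T2 B
  A -> c
  B -> B X3 | T1 T0 | T2 T2
  T0 -> c
  T1 -> a
  T2 -> b
  X3 -> T0 T1

CYK fill (cells [i..j] with 0 ≤ i ≤ j ≤ 2 only):
  [0..0]={T2}  "b"  orig:{}
  [1..1]={T2}  "b"  orig:{}
  [2..2]={T2}  "b"  orig:{}
  [0..1]={B}  "bb"
  [1..2]={B}  "bb"
  [0..2]={S}  "bbb"

Original NTs in T[0,2] deriving "bbb": ["S"]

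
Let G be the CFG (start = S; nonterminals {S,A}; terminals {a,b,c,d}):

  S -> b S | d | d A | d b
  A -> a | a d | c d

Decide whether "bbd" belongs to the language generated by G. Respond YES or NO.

CNF form of G:
  S -> T1 A | T1 T3 | T3 S | d
  A -> T0 T1 | T2 T1 | a
  T0 -> a
  T1 -> d
  T2 -> c
  T3 -> b

CYK fill:
  cell(0,0) b: {T3}  orig:{}
  cell(1,1) b: {T3}  orig:{}
  cell(2,2) d: {S,T1}  orig:{S}
  cell(0,1) bb: ∅
  cell(1,2) bd: {S}
  cell(0,2) bbd: {S}

S ∈ T[0,2] ⇒ YES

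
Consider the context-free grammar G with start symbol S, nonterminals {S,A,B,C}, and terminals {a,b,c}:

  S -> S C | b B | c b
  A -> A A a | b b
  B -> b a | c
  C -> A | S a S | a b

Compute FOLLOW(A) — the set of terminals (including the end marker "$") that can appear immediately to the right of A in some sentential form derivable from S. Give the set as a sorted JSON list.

FIRST iteration:
iter 1:
  A via A→b b: +{b}
  B via B→b a: +{b}
  B via B→c: +{c}
  C via C→A: +{b}
  C via C→a b: +{a}
  S via S→b B: +{b}
  S via S→c b: +{c}
  FIRST[S]={b,c}  FIRST[A]={b}  FIRST[B]={b,c}  FIRST[C]={a,b}
iter 2:
  C via C→S a S: +{c}
  FIRST[S]={b,c}  FIRST[A]={b}  FIRST[B]={b,c}  FIRST[C]={a,b,c}
iter 3: (stable)
  FIRST[S]={b,c}  FIRST[A]={b}  FIRST[B]={b,c}  FIRST[C]={a,b,c}

FOLLOW iteration:
seed FOLLOW(S) with $
round 1:
  A→A A a: FOLLOW(A) ⊇ FIRST(A) = {b}; new: +{b}
  A→A A a: FOLLOW(A) ⊇ FIRST(a) = {a}; new: +{a}
  C→S a S: FOLLOW(S) ⊇ FIRST(a) = {a}; new: +{a}
  S→S C: FOLLOW(S) ⊇ FIRST(C) = {a,b,c}; new: +{b,c}
  S→S C: FOLLOW(C) ⊇ FOLLOW(S) ⊇ {$,a,b,c}; new: +{$,a,b,c}
  S→b B: FOLLOW(B) ⊇ FOLLOW(S) ⊇ {$,a,b,c}; new: +{$,a,b,c}
  S: {$,a,b,c}  A: {a,b}  B: {$,a,b,c}  C: {$,a,b,c}
round 2:
  C→A: FOLLOW(A) ⊇ FOLLOW(C) ⊇ {$,a,b,c}; new: +{$,c}
  S: {$,a,b,c}  A: {$,a,b,c}  B: {$,a,b,c}  C: {$,a,b,c}
round 3: (no change)
  S: {$,a,b,c}  A: {$,a,b,c}  B: {$,a,b,c}  C: {$,a,b,c}

FOLLOW(A) = ["$", "a", "b", "c"]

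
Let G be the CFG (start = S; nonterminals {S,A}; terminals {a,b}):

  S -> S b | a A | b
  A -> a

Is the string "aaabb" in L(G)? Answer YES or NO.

Convert to CNF:
  S -> S T0 | T1 A | b
  A -> a
  T0 -> b
  T1 -> a

CYK fill:
  cell(0,0) a: {A,T1}  orig:{A}
  cell(1,1) a: {A,T1}  orig:{A}
  cell(2,2) a: {A,T1}  orig:{A}
  cell(3,3) b: {S,T0}  orig:{S}
  cell(4,4) b: {S,T0}  orig:{S}
  cell(0,1) aa: {S}
  cell(1,2) aa: {S}
  cell(2,3) ab: ∅
  cell(3,4) bb: {S}
  cell(0,2) aaa: ∅
  cell(1,3) aab: {S}
  cell(2,4) abb: ∅
  cell(0,3) aaab: ∅
  cell(1,4) aabb: {S}
  cell(0,4) aaabb: ∅

S ∉ T[0,4] ⇒ NO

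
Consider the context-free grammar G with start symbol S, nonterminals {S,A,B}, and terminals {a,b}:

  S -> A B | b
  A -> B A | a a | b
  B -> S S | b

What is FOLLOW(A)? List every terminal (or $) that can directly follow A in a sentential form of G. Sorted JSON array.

FIRST iteration:
[1]
  A via A→a a: +{a}
  A via A→b: +{b}
  B via B→b: +{b}
  S via S→A B: +{a,b}
  FIRST(S)={a,b}  FIRST(A)={a,b}  FIRST(B)={b}
[2]
  B via B→S S: +{a}
  FIRST(S)={a,b}  FIRST(A)={a,b}  FIRST(B)={a,b}
[3] (no change)
  FIRST(S)={a,b}  FIRST(A)={a,b}  FIRST(B)={a,b}

Compute FOLLOW by fixpoint:
FOLLOW(S) := {$}
round 1:
  A→B A: FOLLOW(B) ⊇ FIRST(A) = {a,b}; new: +{a,b}
  B→S S: FOLLOW(S) ⊇ FIRST(S) = {a,b}; new: +{a,b}
  S→A B: FOLLOW(A) ⊇ FIRST(B) = {a,b}; new: +{a,b}
  S→A B: FOLLOW(B) ⊇ FOLLOW(S) ⊇ {$,a,b}; new: +{$}
  S: {$,a,b}  A: {a,b}  B: {$,a,b}
round 2: (stable)
  S: {$,a,b}  A: {a,b}  B: {$,a,b}

FOLLOW(A) = ["a", "b"]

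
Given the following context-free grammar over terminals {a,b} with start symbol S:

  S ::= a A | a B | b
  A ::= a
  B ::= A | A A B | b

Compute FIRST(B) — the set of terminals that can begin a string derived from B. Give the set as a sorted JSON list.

FIRST sets, iterate to fixpoint:
iter 1:
  A via A→a: +{a}
  B via B→A: +{a}
  B via B→b: +{b}
  S via S→a A: +{a}
  S via S→b: +{b}
  S: {a,b}  A: {a}  B: {a,b}
iter 2: — fixpoint
  S: {a,b}  A: {a}  B: {a,b}

FIRST(B) = ["a", "b"]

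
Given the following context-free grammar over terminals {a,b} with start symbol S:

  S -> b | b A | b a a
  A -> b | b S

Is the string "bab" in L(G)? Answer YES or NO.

Convert to CNF:
  S -> T0 A | T0 X2 | b
  A -> T0 S | b
  T0 -> b
  T1 -> a
  X2 -> T1 T1

Fill CYK table bottom-up:
  cell(0,0) b: {A,S,T0}  orig:{A,S}
  cell(1,1) a: {T1}  orig:{}
  cell(2,2) b: {A,S,T0}  orig:{A,S}
  cell(0,1) ba: ∅
  cell(1,2) ab: ∅
  cell(0,2) bab: ∅

S ∉ T[0,2] ⇒ NO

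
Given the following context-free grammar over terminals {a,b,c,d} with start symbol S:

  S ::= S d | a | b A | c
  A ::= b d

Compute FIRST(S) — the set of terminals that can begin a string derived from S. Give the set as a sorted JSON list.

FIRST iteration:
pass 1:
  A via A→b d: +{b}
  S via S→a: +{a}
  S via S→b A: +{b}
  S via S→c: +{c}
  FIRST[S]={a,b,c}  FIRST[A]={b}
pass 2: (no change)
  FIRST[S]={a,b,c}  FIRST[A]={b}

FIRST(S) = ["a", "b", "c"]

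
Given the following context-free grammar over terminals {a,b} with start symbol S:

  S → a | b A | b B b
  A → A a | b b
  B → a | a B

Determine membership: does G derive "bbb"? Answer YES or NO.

Convert to CNF:
  S -> T1 A | T1 X2 | a
  A -> A T0 | T1 T1
  B -> T0 B | a
  T0 -> a
  T1 -> b
  X2 -> B T1

CYK table (by increasing span):
  T[0,0] 'b' = {T1}  orig:{}
  T[1,1] 'b' = {T1}  orig:{}
  T[2,2] 'b' = {T1}  orig:{}
  T[0,1] 'bb' = {A}
  T[1,2] 'bb' = {A}
  T[0,2] 'bbb' = {S}

S ∈ T[0,2] ⇒ YES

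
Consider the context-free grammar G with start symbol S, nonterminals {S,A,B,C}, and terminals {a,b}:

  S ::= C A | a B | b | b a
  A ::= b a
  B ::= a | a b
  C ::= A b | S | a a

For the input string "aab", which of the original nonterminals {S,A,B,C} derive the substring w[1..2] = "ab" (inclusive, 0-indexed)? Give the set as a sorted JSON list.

CNF form of G:
  S -> C A | T0 T1 | T1 B | b
  A -> T0 T1
  B -> T1 T0 | a
  C -> A T0 | C A | T0 T1 | T1 B | T1 T1 | b
  T0 -> b
  T1 -> a

CYK table (by increasing span) (cells [i..j] with 1 ≤ i ≤ j ≤ 2 only):
  T[1,1] 'a' = {B,T1}  orig:{B}
  T[2,2] 'b' = {C,S,T0}  orig:{C,S}
  T[1,2] 'ab' = {B}

Original NTs in T[1,2] deriving "ab": ["B"]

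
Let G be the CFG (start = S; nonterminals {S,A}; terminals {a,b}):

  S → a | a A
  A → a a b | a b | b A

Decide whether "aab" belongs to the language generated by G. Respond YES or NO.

CNF form of G:
  S -> T0 A | a
  A -> T0 T1 | T0 X2 | T1 A
  T0 -> a
  T1 -> b
  X2 -> T0 T1

CYK table (by increasing span):
  T[0,0] 'a' = {S,T0}  orig:{S}
  T[1,1] 'a' = {S,T0}  orig:{S}
  T[2,2] 'b' = {T1}  orig:{}
  T[0,1] 'aa' = ∅
  T[1,2] 'ab' = {A,X2}  orig:{A}
  T[0,2] 'aab' = {A,S}

S ∈ T[0,2] ⇒ YES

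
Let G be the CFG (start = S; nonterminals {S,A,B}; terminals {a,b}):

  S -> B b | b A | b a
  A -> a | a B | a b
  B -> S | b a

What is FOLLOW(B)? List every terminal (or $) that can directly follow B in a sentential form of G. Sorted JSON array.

FIRST sets, iterate to fixpoint:
[1]
  A via A→a: +{a}
  B via B→b a: +{b}
  S via S→B b: +{b}
  FIRST[S]={b}  FIRST[A]={a}  FIRST[B]={b}
[2] done
  FIRST[S]={b}  FIRST[A]={a}  FIRST[B]={b}

FOLLOW iteration:
initialize: $ ∈ FOLLOW(S)
iter 1:
  S→B b: FOLLOW(B) ⊇ FIRST(b) = {b}; new: +{b}
  S→b A: FOLLOW(A) ⊇ FOLLOW(S) ⊇ {$}; new: +{$}
  FOLLOW[S]={$}  FOLLOW[A]={$}  FOLLOW[B]={b}
iter 2:
  A→a B: FOLLOW(B) ⊇ FOLLOW(A) ⊇ {$}; new: +{$}
  B→S: FOLLOW(S) ⊇ FOLLOW(B) ⊇ {$,b}; new: +{b}
  S→b A: FOLLOW(A) ⊇ FOLLOW(S) ⊇ {$,b}; new: +{b}
  FOLLOW[S]={$,b}  FOLLOW[A]={$,b}  FOLLOW[B]={$,b}
iter 3: done
  FOLLOW[S]={$,b}  FOLLOW[A]={$,b}  FOLLOW[B]={$,b}

FOLLOW(B) = ["$", "b"]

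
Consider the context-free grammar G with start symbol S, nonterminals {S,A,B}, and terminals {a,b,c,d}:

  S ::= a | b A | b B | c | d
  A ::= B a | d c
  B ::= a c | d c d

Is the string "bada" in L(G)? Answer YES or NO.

CNF form of G:
  S -> T3 A | T3 B | a | c | d
  A -> B T0 | T1 T2
  B -> T0 T2 | T1 X4
  T0 -> a
  T1 -> d
  T2 -> c
  T3 -> b
  X4 -> T2 T1

CYK table (by increasing span):
  [0..0]={T3}  "b"  orig:{}
  [1..1]={S,T0}  "a"  orig:{S}
  [2..2]={S,T1}  "d"  orig:{S}
  [3..3]={S,T0}  "a"  orig:{S}
  [0..1]=∅  "ba"
  [1..2]=∅  "ad"
  [2..3]=∅  "da"
  [0..2]=∅  "bad"
  [1..3]=∅  "ada"
  [0..3]=∅  "bada"

S ∉ T[0,3] ⇒ NO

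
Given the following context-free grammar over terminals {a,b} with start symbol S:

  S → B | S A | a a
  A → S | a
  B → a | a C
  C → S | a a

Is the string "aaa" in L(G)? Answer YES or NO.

Convert to CNF:
  S -> S A | T0 C | T0 T0 | a
  A -> S A | T0 C | T0 T0 | a
  B -> T0 C | a
  C -> S A | T0 C | T0 T0 | a
  T0 -> a

CYK fill:
  T[0,0] 'a' = {A,B,C,S,T0}  orig:{A,B,C,S}
  T[1,1] 'a' = {A,B,C,S,T0}  orig:{A,B,C,S}
  T[2,2] 'a' = {A,B,C,S,T0}  orig:{A,B,C,S}
  T[0,1] 'aa' = {A,B,C,S}
  T[1,2] 'aa' = {A,B,C,S}
  T[0,2] 'aaa' = {A,B,C,S}

S ∈ T[0,2] ⇒ YES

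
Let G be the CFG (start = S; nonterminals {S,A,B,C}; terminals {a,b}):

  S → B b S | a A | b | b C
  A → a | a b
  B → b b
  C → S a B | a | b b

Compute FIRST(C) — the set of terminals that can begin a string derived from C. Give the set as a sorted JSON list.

FIRST iteration:
iter 1:
  A via A→a: +{a}
  B via B→b b: +{b}
  C via C→a: +{a}
  C via C→b b: +{b}
  S via S→B b S: +{b}
  S via S→a A: +{a}
  FIRST(S)={a,b}  FIRST(A)={a}  FIRST(B)={b}  FIRST(C)={a,b}
iter 2: done
  FIRST(S)={a,b}  FIRST(A)={a}  FIRST(B)={b}  FIRST(C)={a,b}

FIRST(C) = ["a", "b"]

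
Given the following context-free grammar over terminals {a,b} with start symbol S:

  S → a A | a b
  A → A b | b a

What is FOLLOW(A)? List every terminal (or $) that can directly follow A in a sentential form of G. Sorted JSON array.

FIRST sets, iterate to fixpoint:
iter 1:
  A via A→b a: +{b}
  S via S→a A: +{a}
  FIRST[S]={a}  FIRST[A]={b}
iter 2: (stable)
  FIRST[S]={a}  FIRST[A]={b}

FOLLOW sets:
initialize: $ ∈ FOLLOW(S)
[1]
  A→A b: FOLLOW(A) ⊇ FIRST(b) = {b}; new: +{b}
  S→a A: FOLLOW(A) ⊇ FOLLOW(S) ⊇ {$}; new: +{$}
  FOLLOW(S)={$}  FOLLOW(A)={$,b}
[2] done
  FOLLOW(S)={$}  FOLLOW(A)={$,b}

FOLLOW(A) = ["$", "b"]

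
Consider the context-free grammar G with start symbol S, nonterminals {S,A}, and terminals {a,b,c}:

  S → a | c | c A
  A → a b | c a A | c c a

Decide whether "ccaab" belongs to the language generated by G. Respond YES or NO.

CNF form of G:
  S -> T2 A | a | c
  A -> T0 T1 | T2 X3 | T2 X4
  T0 -> a
  T1 -> b
  T2 -> c
  X3 -> T0 A
  X4 -> T2 T0

CYK table (by increasing span):
  cell(0,0) c: {S,T2}  orig:{S}
  cell(1,1) c: {S,T2}  orig:{S}
  cell(2,2) a: {S,T0}  orig:{S}
  cell(3,3) a: {S,T0}  orig:{S}
  cell(4,4) b: {T1}  orig:{}
  cell(0,1) cc: ∅
  cell(1,2) ca: {X4}  orig:{}
  cell(2,3) aa: ∅
  cell(3,4) ab: {A}
  cell(0,2) cca: {A}
  cell(1,3) caa: ∅
  cell(2,4) aab: {X3}  orig:{}
  cell(0,3) ccaa: ∅
  cell(1,4) caab: {A}
  cell(0,4) ccaab: {S}

S ∈ T[0,4] ⇒ YES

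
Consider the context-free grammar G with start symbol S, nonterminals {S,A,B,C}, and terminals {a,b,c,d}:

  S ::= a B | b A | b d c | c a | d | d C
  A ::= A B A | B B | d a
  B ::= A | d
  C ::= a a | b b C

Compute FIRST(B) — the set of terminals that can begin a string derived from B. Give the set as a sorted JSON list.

FIRST iteration:
pass 1:
  A via A→d a: +{d}
  B via B→A: +{d}
  C via C→a a: +{a}
  C via C→b b C: +{b}
  S via S→a B: +{a}
  S via S→b A: +{b}
  S via S→c a: +{c}
  S via S→d: +{d}
  FIRST(S)={a,b,c,d}  FIRST(A)={d}  FIRST(B)={d}  FIRST(C)={a,b}
pass 2: — fixpoint
  FIRST(S)={a,b,c,d}  FIRST(A)={d}  FIRST(B)={d}  FIRST(C)={a,b}

FIRST(B) = ["d"]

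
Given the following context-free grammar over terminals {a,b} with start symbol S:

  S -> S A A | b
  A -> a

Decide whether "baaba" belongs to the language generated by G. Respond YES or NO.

CNF form of G:
  S -> S X0 | b
  A -> a
  X0 -> A A

Fill CYK table bottom-up:
  [0..0]={S}  "b"
  [1..1]={A}  "a"
  [2..2]={A}  "a"
  [3..3]={S}  "b"
  [4..4]={A}  "a"
  [0..1]=∅  "ba"
  [1..2]={X0}  "aa"  orig:{}
  [2..3]=∅  "ab"
  [3..4]=∅  "ba"
  [0..2]={S}  "baa"
  [1..3]=∅  "aab"
  [2..4]=∅  "aba"
  [0..3]=∅  "baab"
  [1..4]=∅  "aaba"
  [0..4]=∅  "baaba"

S ∉ T[0,4] ⇒ NO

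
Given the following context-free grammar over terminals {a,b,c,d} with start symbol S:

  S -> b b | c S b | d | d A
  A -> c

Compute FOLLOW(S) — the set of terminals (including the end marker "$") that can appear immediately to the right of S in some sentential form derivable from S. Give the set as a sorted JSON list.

FIRST iteration:
iter 1:
  A via A→c: +{c}
  S via S→b b: +{b}
  S via S→c S b: +{c}
  S via S→d: +{d}
  FIRST(S)={b,c,d}  FIRST(A)={c}
iter 2: (stable)
  FIRST(S)={b,c,d}  FIRST(A)={c}

Compute FOLLOW by fixpoint:
seed FOLLOW(S) with $
[1]
  S→c S b: FOLLOW(S) ⊇ FIRST(b) = {b}; new: +{b}
  S→d A: FOLLOW(A) ⊇ FOLLOW(S) ⊇ {$,b}; new: +{$,b}
  S: {$,b}  A: {$,b}
[2] — fixpoint
  S: {$,b}  A: {$,b}

FOLLOW(S) = ["$", "b"]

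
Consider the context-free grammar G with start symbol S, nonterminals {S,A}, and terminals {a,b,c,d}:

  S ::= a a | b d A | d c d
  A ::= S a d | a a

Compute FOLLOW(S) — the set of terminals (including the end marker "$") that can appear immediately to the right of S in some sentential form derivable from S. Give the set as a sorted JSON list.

Compute FIRST by fixpoint:
[1]
  A via A→a a: +{a}
  S via S→a a: +{a}
  S via S→b d A: +{b}
  S via S→d c d: +{d}
  FIRST(S)={a,b,d}  FIRST(A)={a}
[2]
  A via A→S a d: +{b,d}
  FIRST(S)={a,b,d}  FIRST(A)={a,b,d}
[3] done
  FIRST(S)={a,b,d}  FIRST(A)={a,b,d}

FOLLOW iteration:
FOLLOW(S) := {$}
iter 1:
  A→S a d: FOLLOW(S) ⊇ FIRST(a) = {a}; new: +{a}
  S→b d A: FOLLOW(A) ⊇ FOLLOW(S) ⊇ {$,a}; new: +{$,a}
  FOLLOW(S)={$,a}  FOLLOW(A)={$,a}
iter 2: — fixpoint
  FOLLOW(S)={$,a}  FOLLOW(A)={$,a}

FOLLOW(S) = ["$", "a"]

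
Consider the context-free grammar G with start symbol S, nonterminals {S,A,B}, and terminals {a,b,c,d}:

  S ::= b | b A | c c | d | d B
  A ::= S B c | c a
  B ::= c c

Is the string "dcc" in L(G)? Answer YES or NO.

Convert to CNF:
  S -> T0 T0 | T2 A | T3 B | b | d
  A -> S X4 | T0 T1
  B -> T0 T0
  T0 -> c
  T1 -> a
  T2 -> b
  T3 -> d
  X4 -> B T0

CYK fill:
  cell(0,0) d: {S,T3}  orig:{S}
  cell(1,1) c: {T0}  orig:{}
  cell(2,2) c: {T0}  orig:{}
  cell(0,1) dc: ∅
  cell(1,2) cc: {B,S}
  cell(0,2) dcc: {S}

S ∈ T[0,2] ⇒ YES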